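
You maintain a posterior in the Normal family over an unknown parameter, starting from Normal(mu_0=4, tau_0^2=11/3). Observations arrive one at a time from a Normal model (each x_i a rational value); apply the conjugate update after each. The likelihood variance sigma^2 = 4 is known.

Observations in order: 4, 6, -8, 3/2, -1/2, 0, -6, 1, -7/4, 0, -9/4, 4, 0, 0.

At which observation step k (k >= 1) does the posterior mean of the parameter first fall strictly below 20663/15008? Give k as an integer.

obs 1: x=4 → posterior Normal(4, 44/23)
obs 2: x=6 → posterior Normal(79/17, 22/17)
obs 3: x=-8 → posterior Normal(14/9, 44/45)
obs 4: x=3/2 → posterior Normal(173/112, 11/14)
obs 5: x=-1/2 → posterior Normal(81/67, 44/67)
obs 6: x=0 → posterior Normal(27/26, 22/39)
obs 7: x=-6 → posterior Normal(15/89, 44/89)
obs 8: x=1 → posterior Normal(13/50, 11/25)
obs 9: x=-7/4 → posterior Normal(9/148, 44/111)
obs 10: x=0 → posterior Normal(27/488, 22/61)
obs 11: x=-9/4 → posterior Normal(-18/133, 44/133)
obs 12: x=4 → posterior Normal(13/72, 11/36)
obs 13: x=0 → posterior Normal(26/155, 44/155)
obs 14: x=0 → posterior Normal(13/83, 22/83)

k = 5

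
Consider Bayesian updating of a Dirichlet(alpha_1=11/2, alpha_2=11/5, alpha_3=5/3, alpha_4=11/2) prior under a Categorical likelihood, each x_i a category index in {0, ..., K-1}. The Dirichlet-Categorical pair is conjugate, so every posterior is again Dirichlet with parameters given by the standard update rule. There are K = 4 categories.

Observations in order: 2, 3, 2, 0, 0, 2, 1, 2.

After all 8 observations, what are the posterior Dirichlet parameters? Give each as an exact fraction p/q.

obs 1: x=2 → posterior Dirichlet(11/2, 11/5, 8/3, 11/2)
obs 2: x=3 → posterior Dirichlet(11/2, 11/5, 8/3, 13/2)
obs 3: x=2 → posterior Dirichlet(11/2, 11/5, 11/3, 13/2)
obs 4: x=0 → posterior Dirichlet(13/2, 11/5, 11/3, 13/2)
obs 5: x=0 → posterior Dirichlet(15/2, 11/5, 11/3, 13/2)
obs 6: x=2 → posterior Dirichlet(15/2, 11/5, 14/3, 13/2)
obs 7: x=1 → posterior Dirichlet(15/2, 16/5, 14/3, 13/2)
obs 8: x=2 → posterior Dirichlet(15/2, 16/5, 17/3, 13/2)

alpha_1=15/2, alpha_2=16/5, alpha_3=17/3, alpha_4=13/2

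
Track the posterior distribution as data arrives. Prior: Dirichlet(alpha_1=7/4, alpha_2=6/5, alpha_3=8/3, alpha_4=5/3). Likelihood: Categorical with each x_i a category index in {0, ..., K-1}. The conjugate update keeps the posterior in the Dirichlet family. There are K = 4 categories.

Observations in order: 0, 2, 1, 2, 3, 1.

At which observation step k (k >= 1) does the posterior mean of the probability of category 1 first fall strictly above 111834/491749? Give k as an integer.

k = 6

obs 1: x=0 → posterior Dirichlet(11/4, 6/5, 8/3, 5/3)
obs 2: x=2 → posterior Dirichlet(11/4, 6/5, 11/3, 5/3)
obs 3: x=1 → posterior Dirichlet(11/4, 11/5, 11/3, 5/3)
obs 4: x=2 → posterior Dirichlet(11/4, 11/5, 14/3, 5/3)
obs 5: x=3 → posterior Dirichlet(11/4, 11/5, 14/3, 8/3)
obs 6: x=1 → posterior Dirichlet(11/4, 16/5, 14/3, 8/3)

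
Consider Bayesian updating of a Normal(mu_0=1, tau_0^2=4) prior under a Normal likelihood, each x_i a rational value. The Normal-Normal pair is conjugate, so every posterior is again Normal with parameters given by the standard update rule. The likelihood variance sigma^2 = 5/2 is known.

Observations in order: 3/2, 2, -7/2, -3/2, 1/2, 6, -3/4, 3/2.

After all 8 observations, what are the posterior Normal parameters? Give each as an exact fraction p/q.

obs 1: x=3/2 → posterior Normal(17/13, 20/13)
obs 2: x=2 → posterior Normal(11/7, 20/21)
obs 3: x=-7/2 → posterior Normal(5/29, 20/29)
obs 4: x=-3/2 → posterior Normal(-7/37, 20/37)
obs 5: x=1/2 → posterior Normal(-1/15, 4/9)
obs 6: x=6 → posterior Normal(45/53, 20/53)
obs 7: x=-3/4 → posterior Normal(39/61, 20/61)
obs 8: x=3/2 → posterior Normal(17/23, 20/69)

mu_0=17/23, tau_0^2=20/69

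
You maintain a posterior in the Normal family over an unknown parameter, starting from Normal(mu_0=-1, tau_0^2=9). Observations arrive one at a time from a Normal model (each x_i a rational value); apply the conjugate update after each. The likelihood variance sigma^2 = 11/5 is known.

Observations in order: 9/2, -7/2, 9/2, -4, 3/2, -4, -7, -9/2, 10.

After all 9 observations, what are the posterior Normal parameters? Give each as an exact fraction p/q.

mu_0=-19/64, tau_0^2=99/416

obs 1: x=9/2 → posterior Normal(383/112, 99/56)
obs 2: x=-7/2 → posterior Normal(34/101, 99/101)
obs 3: x=9/2 → posterior Normal(473/292, 99/146)
obs 4: x=-4 → posterior Normal(113/382, 99/191)
obs 5: x=3/2 → posterior Normal(31/59, 99/236)
obs 6: x=-4 → posterior Normal(-56/281, 99/281)
obs 7: x=-7 → posterior Normal(-371/326, 99/326)
obs 8: x=-9/2 → posterior Normal(-1147/742, 99/371)
obs 9: x=10 → posterior Normal(-19/64, 99/416)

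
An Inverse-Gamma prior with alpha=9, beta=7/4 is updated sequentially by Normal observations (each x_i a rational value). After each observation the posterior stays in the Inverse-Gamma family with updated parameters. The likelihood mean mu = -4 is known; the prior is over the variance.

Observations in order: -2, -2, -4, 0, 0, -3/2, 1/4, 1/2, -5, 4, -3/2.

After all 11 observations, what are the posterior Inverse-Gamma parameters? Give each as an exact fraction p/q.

alpha=29/2, beta=2549/32

obs 1: x=-2 → posterior Inverse-Gamma(19/2, 15/4)
obs 2: x=-2 → posterior Inverse-Gamma(10, 23/4)
obs 3: x=-4 → posterior Inverse-Gamma(21/2, 23/4)
obs 4: x=0 → posterior Inverse-Gamma(11, 55/4)
obs 5: x=0 → posterior Inverse-Gamma(23/2, 87/4)
obs 6: x=-3/2 → posterior Inverse-Gamma(12, 199/8)
obs 7: x=1/4 → posterior Inverse-Gamma(25/2, 1085/32)
obs 8: x=1/2 → posterior Inverse-Gamma(13, 1409/32)
obs 9: x=-5 → posterior Inverse-Gamma(27/2, 1425/32)
obs 10: x=4 → posterior Inverse-Gamma(14, 2449/32)
obs 11: x=-3/2 → posterior Inverse-Gamma(29/2, 2549/32)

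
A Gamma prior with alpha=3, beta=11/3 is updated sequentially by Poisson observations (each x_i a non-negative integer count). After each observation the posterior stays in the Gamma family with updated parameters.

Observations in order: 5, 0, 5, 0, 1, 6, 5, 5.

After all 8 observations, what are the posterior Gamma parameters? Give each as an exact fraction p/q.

alpha=30, beta=35/3

obs 1: x=5 → posterior Gamma(8, 14/3)
obs 2: x=0 → posterior Gamma(8, 17/3)
obs 3: x=5 → posterior Gamma(13, 20/3)
obs 4: x=0 → posterior Gamma(13, 23/3)
obs 5: x=1 → posterior Gamma(14, 26/3)
obs 6: x=6 → posterior Gamma(20, 29/3)
obs 7: x=5 → posterior Gamma(25, 32/3)
obs 8: x=5 → posterior Gamma(30, 35/3)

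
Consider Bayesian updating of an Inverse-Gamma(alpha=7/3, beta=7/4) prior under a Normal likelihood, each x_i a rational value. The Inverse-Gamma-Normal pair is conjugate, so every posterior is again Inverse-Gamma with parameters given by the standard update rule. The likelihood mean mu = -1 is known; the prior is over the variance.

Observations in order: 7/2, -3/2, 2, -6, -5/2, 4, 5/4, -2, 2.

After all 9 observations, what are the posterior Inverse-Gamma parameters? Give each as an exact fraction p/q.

obs 1: x=7/2 → posterior Inverse-Gamma(17/6, 95/8)
obs 2: x=-3/2 → posterior Inverse-Gamma(10/3, 12)
obs 3: x=2 → posterior Inverse-Gamma(23/6, 33/2)
obs 4: x=-6 → posterior Inverse-Gamma(13/3, 29)
obs 5: x=-5/2 → posterior Inverse-Gamma(29/6, 241/8)
obs 6: x=4 → posterior Inverse-Gamma(16/3, 341/8)
obs 7: x=5/4 → posterior Inverse-Gamma(35/6, 1445/32)
obs 8: x=-2 → posterior Inverse-Gamma(19/3, 1461/32)
obs 9: x=2 → posterior Inverse-Gamma(41/6, 1605/32)

alpha=41/6, beta=1605/32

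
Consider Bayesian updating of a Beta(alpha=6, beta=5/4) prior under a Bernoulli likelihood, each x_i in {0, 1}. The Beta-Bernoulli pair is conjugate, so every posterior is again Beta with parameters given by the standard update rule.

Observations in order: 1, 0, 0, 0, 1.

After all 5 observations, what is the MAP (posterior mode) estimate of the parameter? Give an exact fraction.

28/41

obs 1: x=1 → posterior Beta(7, 5/4)
obs 2: x=0 → posterior Beta(7, 9/4)
obs 3: x=0 → posterior Beta(7, 13/4)
obs 4: x=0 → posterior Beta(7, 17/4)
obs 5: x=1 → posterior Beta(8, 17/4)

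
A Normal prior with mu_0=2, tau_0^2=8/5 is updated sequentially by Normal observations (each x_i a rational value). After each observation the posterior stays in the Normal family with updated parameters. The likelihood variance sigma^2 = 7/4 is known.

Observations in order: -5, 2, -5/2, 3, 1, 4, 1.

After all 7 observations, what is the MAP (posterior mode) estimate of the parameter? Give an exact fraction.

obs 1: x=-5 → posterior Normal(-90/67, 56/67)
obs 2: x=2 → posterior Normal(-26/99, 56/99)
obs 3: x=-5/2 → posterior Normal(-106/131, 56/131)
obs 4: x=3 → posterior Normal(-10/163, 56/163)
obs 5: x=1 → posterior Normal(22/195, 56/195)
obs 6: x=4 → posterior Normal(150/227, 56/227)
obs 7: x=1 → posterior Normal(26/37, 8/37)

26/37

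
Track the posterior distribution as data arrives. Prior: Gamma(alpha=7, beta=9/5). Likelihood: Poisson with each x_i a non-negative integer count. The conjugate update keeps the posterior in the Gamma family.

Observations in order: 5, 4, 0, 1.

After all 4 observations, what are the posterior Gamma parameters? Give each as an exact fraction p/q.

obs 1: x=5 → posterior Gamma(12, 14/5)
obs 2: x=4 → posterior Gamma(16, 19/5)
obs 3: x=0 → posterior Gamma(16, 24/5)
obs 4: x=1 → posterior Gamma(17, 29/5)

alpha=17, beta=29/5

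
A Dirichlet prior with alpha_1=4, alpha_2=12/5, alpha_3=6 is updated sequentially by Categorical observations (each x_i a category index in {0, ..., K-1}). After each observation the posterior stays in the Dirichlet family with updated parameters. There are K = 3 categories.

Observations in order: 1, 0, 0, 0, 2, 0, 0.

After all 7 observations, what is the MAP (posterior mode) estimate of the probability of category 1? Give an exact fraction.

obs 1: x=1 → posterior Dirichlet(4, 17/5, 6)
obs 2: x=0 → posterior Dirichlet(5, 17/5, 6)
obs 3: x=0 → posterior Dirichlet(6, 17/5, 6)
obs 4: x=0 → posterior Dirichlet(7, 17/5, 6)
obs 5: x=2 → posterior Dirichlet(7, 17/5, 7)
obs 6: x=0 → posterior Dirichlet(8, 17/5, 7)
obs 7: x=0 → posterior Dirichlet(9, 17/5, 7)

6/41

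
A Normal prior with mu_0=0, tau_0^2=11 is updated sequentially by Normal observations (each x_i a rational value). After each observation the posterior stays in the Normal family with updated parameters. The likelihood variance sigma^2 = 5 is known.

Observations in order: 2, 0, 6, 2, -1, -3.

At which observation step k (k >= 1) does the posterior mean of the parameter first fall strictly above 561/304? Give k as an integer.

obs 1: x=2 → posterior Normal(11/8, 55/16)
obs 2: x=0 → posterior Normal(22/27, 55/27)
obs 3: x=6 → posterior Normal(44/19, 55/38)
obs 4: x=2 → posterior Normal(110/49, 55/49)
obs 5: x=-1 → posterior Normal(33/20, 11/12)
obs 6: x=-3 → posterior Normal(66/71, 55/71)

k = 3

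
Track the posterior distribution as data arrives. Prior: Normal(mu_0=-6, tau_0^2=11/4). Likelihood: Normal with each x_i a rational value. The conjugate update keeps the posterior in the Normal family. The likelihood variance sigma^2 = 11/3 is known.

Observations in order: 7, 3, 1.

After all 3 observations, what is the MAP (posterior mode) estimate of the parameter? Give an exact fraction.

9/13

obs 1: x=7 → posterior Normal(-3/7, 11/7)
obs 2: x=3 → posterior Normal(3/5, 11/10)
obs 3: x=1 → posterior Normal(9/13, 11/13)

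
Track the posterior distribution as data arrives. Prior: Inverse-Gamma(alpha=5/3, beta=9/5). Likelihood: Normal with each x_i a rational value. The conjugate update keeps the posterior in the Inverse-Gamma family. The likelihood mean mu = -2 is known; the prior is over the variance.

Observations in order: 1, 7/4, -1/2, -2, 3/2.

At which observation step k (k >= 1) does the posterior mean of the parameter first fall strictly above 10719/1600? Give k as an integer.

k = 2

obs 1: x=1 → posterior Inverse-Gamma(13/6, 63/10)
obs 2: x=7/4 → posterior Inverse-Gamma(8/3, 2133/160)
obs 3: x=-1/2 → posterior Inverse-Gamma(19/6, 2313/160)
obs 4: x=-2 → posterior Inverse-Gamma(11/3, 2313/160)
obs 5: x=3/2 → posterior Inverse-Gamma(25/6, 3293/160)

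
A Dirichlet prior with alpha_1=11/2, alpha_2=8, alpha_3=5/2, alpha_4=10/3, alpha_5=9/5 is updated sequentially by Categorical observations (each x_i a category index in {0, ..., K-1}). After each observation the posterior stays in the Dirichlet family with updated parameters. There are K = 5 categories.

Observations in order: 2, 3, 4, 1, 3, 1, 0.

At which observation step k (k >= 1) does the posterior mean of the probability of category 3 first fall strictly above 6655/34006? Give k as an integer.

obs 1: x=2 → posterior Dirichlet(11/2, 8, 7/2, 10/3, 9/5)
obs 2: x=3 → posterior Dirichlet(11/2, 8, 7/2, 13/3, 9/5)
obs 3: x=4 → posterior Dirichlet(11/2, 8, 7/2, 13/3, 14/5)
obs 4: x=1 → posterior Dirichlet(11/2, 9, 7/2, 13/3, 14/5)
obs 5: x=3 → posterior Dirichlet(11/2, 9, 7/2, 16/3, 14/5)
obs 6: x=1 → posterior Dirichlet(11/2, 10, 7/2, 16/3, 14/5)
obs 7: x=0 → posterior Dirichlet(13/2, 10, 7/2, 16/3, 14/5)

k = 5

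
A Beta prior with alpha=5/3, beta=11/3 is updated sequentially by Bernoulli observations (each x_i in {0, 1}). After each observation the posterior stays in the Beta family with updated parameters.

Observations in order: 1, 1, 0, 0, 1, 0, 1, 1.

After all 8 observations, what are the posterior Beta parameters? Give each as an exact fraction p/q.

alpha=20/3, beta=20/3

obs 1: x=1 → posterior Beta(8/3, 11/3)
obs 2: x=1 → posterior Beta(11/3, 11/3)
obs 3: x=0 → posterior Beta(11/3, 14/3)
obs 4: x=0 → posterior Beta(11/3, 17/3)
obs 5: x=1 → posterior Beta(14/3, 17/3)
obs 6: x=0 → posterior Beta(14/3, 20/3)
obs 7: x=1 → posterior Beta(17/3, 20/3)
obs 8: x=1 → posterior Beta(20/3, 20/3)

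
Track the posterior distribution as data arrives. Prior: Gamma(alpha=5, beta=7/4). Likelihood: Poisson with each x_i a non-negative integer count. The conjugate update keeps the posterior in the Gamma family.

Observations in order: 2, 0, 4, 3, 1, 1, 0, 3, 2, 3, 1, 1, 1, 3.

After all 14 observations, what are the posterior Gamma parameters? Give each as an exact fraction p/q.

obs 1: x=2 → posterior Gamma(7, 11/4)
obs 2: x=0 → posterior Gamma(7, 15/4)
obs 3: x=4 → posterior Gamma(11, 19/4)
obs 4: x=3 → posterior Gamma(14, 23/4)
obs 5: x=1 → posterior Gamma(15, 27/4)
obs 6: x=1 → posterior Gamma(16, 31/4)
obs 7: x=0 → posterior Gamma(16, 35/4)
obs 8: x=3 → posterior Gamma(19, 39/4)
obs 9: x=2 → posterior Gamma(21, 43/4)
obs 10: x=3 → posterior Gamma(24, 47/4)
obs 11: x=1 → posterior Gamma(25, 51/4)
obs 12: x=1 → posterior Gamma(26, 55/4)
obs 13: x=1 → posterior Gamma(27, 59/4)
obs 14: x=3 → posterior Gamma(30, 63/4)

alpha=30, beta=63/4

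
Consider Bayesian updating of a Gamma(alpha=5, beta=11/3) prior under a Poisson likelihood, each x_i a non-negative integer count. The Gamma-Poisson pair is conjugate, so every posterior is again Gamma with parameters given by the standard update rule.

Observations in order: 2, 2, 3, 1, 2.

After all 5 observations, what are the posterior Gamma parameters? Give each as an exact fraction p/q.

obs 1: x=2 → posterior Gamma(7, 14/3)
obs 2: x=2 → posterior Gamma(9, 17/3)
obs 3: x=3 → posterior Gamma(12, 20/3)
obs 4: x=1 → posterior Gamma(13, 23/3)
obs 5: x=2 → posterior Gamma(15, 26/3)

alpha=15, beta=26/3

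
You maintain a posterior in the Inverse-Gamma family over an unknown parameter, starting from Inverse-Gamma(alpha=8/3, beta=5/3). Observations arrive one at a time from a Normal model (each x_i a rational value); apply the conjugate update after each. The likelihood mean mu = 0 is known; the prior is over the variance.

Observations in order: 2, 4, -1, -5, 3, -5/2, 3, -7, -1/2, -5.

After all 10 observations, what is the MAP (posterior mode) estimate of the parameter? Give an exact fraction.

887/104

obs 1: x=2 → posterior Inverse-Gamma(19/6, 11/3)
obs 2: x=4 → posterior Inverse-Gamma(11/3, 35/3)
obs 3: x=-1 → posterior Inverse-Gamma(25/6, 73/6)
obs 4: x=-5 → posterior Inverse-Gamma(14/3, 74/3)
obs 5: x=3 → posterior Inverse-Gamma(31/6, 175/6)
obs 6: x=-5/2 → posterior Inverse-Gamma(17/3, 775/24)
obs 7: x=3 → posterior Inverse-Gamma(37/6, 883/24)
obs 8: x=-7 → posterior Inverse-Gamma(20/3, 1471/24)
obs 9: x=-1/2 → posterior Inverse-Gamma(43/6, 737/12)
obs 10: x=-5 → posterior Inverse-Gamma(23/3, 887/12)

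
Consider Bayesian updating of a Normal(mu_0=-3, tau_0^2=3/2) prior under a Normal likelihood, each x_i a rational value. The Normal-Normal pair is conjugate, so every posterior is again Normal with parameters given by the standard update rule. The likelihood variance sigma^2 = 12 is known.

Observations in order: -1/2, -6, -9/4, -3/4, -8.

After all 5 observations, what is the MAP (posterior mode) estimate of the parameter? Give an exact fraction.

-83/26

obs 1: x=-1/2 → posterior Normal(-49/18, 4/3)
obs 2: x=-6 → posterior Normal(-61/20, 6/5)
obs 3: x=-9/4 → posterior Normal(-131/44, 12/11)
obs 4: x=-3/4 → posterior Normal(-67/24, 1)
obs 5: x=-8 → posterior Normal(-83/26, 12/13)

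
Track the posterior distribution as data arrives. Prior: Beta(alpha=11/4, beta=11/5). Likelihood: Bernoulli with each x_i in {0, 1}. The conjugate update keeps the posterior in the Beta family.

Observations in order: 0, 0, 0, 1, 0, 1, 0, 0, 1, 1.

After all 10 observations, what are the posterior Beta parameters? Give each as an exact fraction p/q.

alpha=27/4, beta=41/5

obs 1: x=0 → posterior Beta(11/4, 16/5)
obs 2: x=0 → posterior Beta(11/4, 21/5)
obs 3: x=0 → posterior Beta(11/4, 26/5)
obs 4: x=1 → posterior Beta(15/4, 26/5)
obs 5: x=0 → posterior Beta(15/4, 31/5)
obs 6: x=1 → posterior Beta(19/4, 31/5)
obs 7: x=0 → posterior Beta(19/4, 36/5)
obs 8: x=0 → posterior Beta(19/4, 41/5)
obs 9: x=1 → posterior Beta(23/4, 41/5)
obs 10: x=1 → posterior Beta(27/4, 41/5)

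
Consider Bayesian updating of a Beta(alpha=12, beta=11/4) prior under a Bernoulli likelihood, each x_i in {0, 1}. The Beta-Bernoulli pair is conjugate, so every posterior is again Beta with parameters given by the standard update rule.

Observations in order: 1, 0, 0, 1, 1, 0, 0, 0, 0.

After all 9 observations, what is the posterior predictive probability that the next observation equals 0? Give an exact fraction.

7/19

obs 1: x=1 → posterior Beta(13, 11/4)
obs 2: x=0 → posterior Beta(13, 15/4)
obs 3: x=0 → posterior Beta(13, 19/4)
obs 4: x=1 → posterior Beta(14, 19/4)
obs 5: x=1 → posterior Beta(15, 19/4)
obs 6: x=0 → posterior Beta(15, 23/4)
obs 7: x=0 → posterior Beta(15, 27/4)
obs 8: x=0 → posterior Beta(15, 31/4)
obs 9: x=0 → posterior Beta(15, 35/4)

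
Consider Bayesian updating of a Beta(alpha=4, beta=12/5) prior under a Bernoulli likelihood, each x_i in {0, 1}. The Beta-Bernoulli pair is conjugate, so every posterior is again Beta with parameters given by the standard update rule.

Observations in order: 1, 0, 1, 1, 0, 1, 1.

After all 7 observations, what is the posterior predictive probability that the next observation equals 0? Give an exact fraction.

22/67

obs 1: x=1 → posterior Beta(5, 12/5)
obs 2: x=0 → posterior Beta(5, 17/5)
obs 3: x=1 → posterior Beta(6, 17/5)
obs 4: x=1 → posterior Beta(7, 17/5)
obs 5: x=0 → posterior Beta(7, 22/5)
obs 6: x=1 → posterior Beta(8, 22/5)
obs 7: x=1 → posterior Beta(9, 22/5)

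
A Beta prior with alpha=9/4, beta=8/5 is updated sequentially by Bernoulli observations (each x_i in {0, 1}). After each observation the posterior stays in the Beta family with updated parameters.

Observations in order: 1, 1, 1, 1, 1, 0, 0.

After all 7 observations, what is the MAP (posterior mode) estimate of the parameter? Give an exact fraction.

125/177

obs 1: x=1 → posterior Beta(13/4, 8/5)
obs 2: x=1 → posterior Beta(17/4, 8/5)
obs 3: x=1 → posterior Beta(21/4, 8/5)
obs 4: x=1 → posterior Beta(25/4, 8/5)
obs 5: x=1 → posterior Beta(29/4, 8/5)
obs 6: x=0 → posterior Beta(29/4, 13/5)
obs 7: x=0 → posterior Beta(29/4, 18/5)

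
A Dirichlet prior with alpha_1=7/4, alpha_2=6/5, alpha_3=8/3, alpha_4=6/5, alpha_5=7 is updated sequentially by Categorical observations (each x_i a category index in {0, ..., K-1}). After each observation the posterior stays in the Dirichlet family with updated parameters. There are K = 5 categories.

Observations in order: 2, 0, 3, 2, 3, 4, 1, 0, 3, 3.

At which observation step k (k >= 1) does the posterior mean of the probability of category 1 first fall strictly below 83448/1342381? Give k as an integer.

k = 6

obs 1: x=2 → posterior Dirichlet(7/4, 6/5, 11/3, 6/5, 7)
obs 2: x=0 → posterior Dirichlet(11/4, 6/5, 11/3, 6/5, 7)
obs 3: x=3 → posterior Dirichlet(11/4, 6/5, 11/3, 11/5, 7)
obs 4: x=2 → posterior Dirichlet(11/4, 6/5, 14/3, 11/5, 7)
obs 5: x=3 → posterior Dirichlet(11/4, 6/5, 14/3, 16/5, 7)
obs 6: x=4 → posterior Dirichlet(11/4, 6/5, 14/3, 16/5, 8)
obs 7: x=1 → posterior Dirichlet(11/4, 11/5, 14/3, 16/5, 8)
obs 8: x=0 → posterior Dirichlet(15/4, 11/5, 14/3, 16/5, 8)
obs 9: x=3 → posterior Dirichlet(15/4, 11/5, 14/3, 21/5, 8)
obs 10: x=3 → posterior Dirichlet(15/4, 11/5, 14/3, 26/5, 8)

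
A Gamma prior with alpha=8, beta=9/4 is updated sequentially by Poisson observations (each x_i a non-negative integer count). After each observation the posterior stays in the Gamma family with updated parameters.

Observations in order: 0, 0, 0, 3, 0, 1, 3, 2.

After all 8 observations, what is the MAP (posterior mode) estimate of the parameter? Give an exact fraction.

obs 1: x=0 → posterior Gamma(8, 13/4)
obs 2: x=0 → posterior Gamma(8, 17/4)
obs 3: x=0 → posterior Gamma(8, 21/4)
obs 4: x=3 → posterior Gamma(11, 25/4)
obs 5: x=0 → posterior Gamma(11, 29/4)
obs 6: x=1 → posterior Gamma(12, 33/4)
obs 7: x=3 → posterior Gamma(15, 37/4)
obs 8: x=2 → posterior Gamma(17, 41/4)

64/41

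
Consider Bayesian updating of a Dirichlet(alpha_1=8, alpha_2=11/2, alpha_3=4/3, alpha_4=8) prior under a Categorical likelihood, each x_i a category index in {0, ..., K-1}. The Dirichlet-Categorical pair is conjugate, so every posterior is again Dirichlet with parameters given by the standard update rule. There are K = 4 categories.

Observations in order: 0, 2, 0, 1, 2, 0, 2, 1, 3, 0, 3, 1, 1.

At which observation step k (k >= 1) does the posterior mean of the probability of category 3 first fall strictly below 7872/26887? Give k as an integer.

k = 5

obs 1: x=0 → posterior Dirichlet(9, 11/2, 4/3, 8)
obs 2: x=2 → posterior Dirichlet(9, 11/2, 7/3, 8)
obs 3: x=0 → posterior Dirichlet(10, 11/2, 7/3, 8)
obs 4: x=1 → posterior Dirichlet(10, 13/2, 7/3, 8)
obs 5: x=2 → posterior Dirichlet(10, 13/2, 10/3, 8)
obs 6: x=0 → posterior Dirichlet(11, 13/2, 10/3, 8)
obs 7: x=2 → posterior Dirichlet(11, 13/2, 13/3, 8)
obs 8: x=1 → posterior Dirichlet(11, 15/2, 13/3, 8)
obs 9: x=3 → posterior Dirichlet(11, 15/2, 13/3, 9)
obs 10: x=0 → posterior Dirichlet(12, 15/2, 13/3, 9)
obs 11: x=3 → posterior Dirichlet(12, 15/2, 13/3, 10)
obs 12: x=1 → posterior Dirichlet(12, 17/2, 13/3, 10)
obs 13: x=1 → posterior Dirichlet(12, 19/2, 13/3, 10)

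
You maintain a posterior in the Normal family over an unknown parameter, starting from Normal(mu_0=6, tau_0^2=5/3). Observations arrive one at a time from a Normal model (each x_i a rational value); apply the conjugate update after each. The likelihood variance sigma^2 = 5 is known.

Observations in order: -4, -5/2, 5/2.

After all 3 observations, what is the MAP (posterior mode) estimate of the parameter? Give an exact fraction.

7/3

obs 1: x=-4 → posterior Normal(7/2, 5/4)
obs 2: x=-5/2 → posterior Normal(23/10, 1)
obs 3: x=5/2 → posterior Normal(7/3, 5/6)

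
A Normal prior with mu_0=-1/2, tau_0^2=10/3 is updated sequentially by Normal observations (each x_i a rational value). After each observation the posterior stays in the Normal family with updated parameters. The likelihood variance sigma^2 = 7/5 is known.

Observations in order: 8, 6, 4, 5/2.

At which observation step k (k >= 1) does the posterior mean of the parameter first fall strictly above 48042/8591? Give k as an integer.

k = 2

obs 1: x=8 → posterior Normal(779/142, 70/71)
obs 2: x=6 → posterior Normal(1379/242, 70/121)
obs 3: x=4 → posterior Normal(593/114, 70/171)
obs 4: x=5/2 → posterior Normal(2029/442, 70/221)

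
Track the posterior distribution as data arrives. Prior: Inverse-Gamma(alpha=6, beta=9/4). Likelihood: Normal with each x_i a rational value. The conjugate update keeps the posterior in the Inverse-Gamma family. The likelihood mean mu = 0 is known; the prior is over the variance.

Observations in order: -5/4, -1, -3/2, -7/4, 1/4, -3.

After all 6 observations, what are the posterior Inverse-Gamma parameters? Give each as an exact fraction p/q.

alpha=9, beta=343/32

obs 1: x=-5/4 → posterior Inverse-Gamma(13/2, 97/32)
obs 2: x=-1 → posterior Inverse-Gamma(7, 113/32)
obs 3: x=-3/2 → posterior Inverse-Gamma(15/2, 149/32)
obs 4: x=-7/4 → posterior Inverse-Gamma(8, 99/16)
obs 5: x=1/4 → posterior Inverse-Gamma(17/2, 199/32)
obs 6: x=-3 → posterior Inverse-Gamma(9, 343/32)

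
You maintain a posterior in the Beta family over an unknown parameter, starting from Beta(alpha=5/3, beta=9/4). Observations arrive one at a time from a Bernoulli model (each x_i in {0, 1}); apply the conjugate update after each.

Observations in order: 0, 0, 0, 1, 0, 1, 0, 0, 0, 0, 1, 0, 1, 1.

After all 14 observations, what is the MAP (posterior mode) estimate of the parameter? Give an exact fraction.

68/191

obs 1: x=0 → posterior Beta(5/3, 13/4)
obs 2: x=0 → posterior Beta(5/3, 17/4)
obs 3: x=0 → posterior Beta(5/3, 21/4)
obs 4: x=1 → posterior Beta(8/3, 21/4)
obs 5: x=0 → posterior Beta(8/3, 25/4)
obs 6: x=1 → posterior Beta(11/3, 25/4)
obs 7: x=0 → posterior Beta(11/3, 29/4)
obs 8: x=0 → posterior Beta(11/3, 33/4)
obs 9: x=0 → posterior Beta(11/3, 37/4)
obs 10: x=0 → posterior Beta(11/3, 41/4)
obs 11: x=1 → posterior Beta(14/3, 41/4)
obs 12: x=0 → posterior Beta(14/3, 45/4)
obs 13: x=1 → posterior Beta(17/3, 45/4)
obs 14: x=1 → posterior Beta(20/3, 45/4)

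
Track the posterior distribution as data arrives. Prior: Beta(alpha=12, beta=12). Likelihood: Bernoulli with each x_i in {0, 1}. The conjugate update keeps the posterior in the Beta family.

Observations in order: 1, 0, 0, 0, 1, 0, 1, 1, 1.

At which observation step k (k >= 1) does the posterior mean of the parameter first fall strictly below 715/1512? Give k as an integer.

obs 1: x=1 → posterior Beta(13, 12)
obs 2: x=0 → posterior Beta(13, 13)
obs 3: x=0 → posterior Beta(13, 14)
obs 4: x=0 → posterior Beta(13, 15)
obs 5: x=1 → posterior Beta(14, 15)
obs 6: x=0 → posterior Beta(14, 16)
obs 7: x=1 → posterior Beta(15, 16)
obs 8: x=1 → posterior Beta(16, 16)
obs 9: x=1 → posterior Beta(17, 16)

k = 4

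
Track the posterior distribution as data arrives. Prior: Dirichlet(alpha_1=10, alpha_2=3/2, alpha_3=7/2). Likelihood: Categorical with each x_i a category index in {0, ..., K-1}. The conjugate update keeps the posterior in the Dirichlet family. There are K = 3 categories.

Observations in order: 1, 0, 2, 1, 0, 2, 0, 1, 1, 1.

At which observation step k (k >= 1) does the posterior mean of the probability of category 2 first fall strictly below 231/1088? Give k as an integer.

k = 2

obs 1: x=1 → posterior Dirichlet(10, 5/2, 7/2)
obs 2: x=0 → posterior Dirichlet(11, 5/2, 7/2)
obs 3: x=2 → posterior Dirichlet(11, 5/2, 9/2)
obs 4: x=1 → posterior Dirichlet(11, 7/2, 9/2)
obs 5: x=0 → posterior Dirichlet(12, 7/2, 9/2)
obs 6: x=2 → posterior Dirichlet(12, 7/2, 11/2)
obs 7: x=0 → posterior Dirichlet(13, 7/2, 11/2)
obs 8: x=1 → posterior Dirichlet(13, 9/2, 11/2)
obs 9: x=1 → posterior Dirichlet(13, 11/2, 11/2)
obs 10: x=1 → posterior Dirichlet(13, 13/2, 11/2)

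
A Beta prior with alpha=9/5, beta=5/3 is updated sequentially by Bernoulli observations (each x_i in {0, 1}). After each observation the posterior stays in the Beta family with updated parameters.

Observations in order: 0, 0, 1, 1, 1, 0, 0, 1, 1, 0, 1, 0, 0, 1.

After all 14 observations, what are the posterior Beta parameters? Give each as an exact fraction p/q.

alpha=44/5, beta=26/3

obs 1: x=0 → posterior Beta(9/5, 8/3)
obs 2: x=0 → posterior Beta(9/5, 11/3)
obs 3: x=1 → posterior Beta(14/5, 11/3)
obs 4: x=1 → posterior Beta(19/5, 11/3)
obs 5: x=1 → posterior Beta(24/5, 11/3)
obs 6: x=0 → posterior Beta(24/5, 14/3)
obs 7: x=0 → posterior Beta(24/5, 17/3)
obs 8: x=1 → posterior Beta(29/5, 17/3)
obs 9: x=1 → posterior Beta(34/5, 17/3)
obs 10: x=0 → posterior Beta(34/5, 20/3)
obs 11: x=1 → posterior Beta(39/5, 20/3)
obs 12: x=0 → posterior Beta(39/5, 23/3)
obs 13: x=0 → posterior Beta(39/5, 26/3)
obs 14: x=1 → posterior Beta(44/5, 26/3)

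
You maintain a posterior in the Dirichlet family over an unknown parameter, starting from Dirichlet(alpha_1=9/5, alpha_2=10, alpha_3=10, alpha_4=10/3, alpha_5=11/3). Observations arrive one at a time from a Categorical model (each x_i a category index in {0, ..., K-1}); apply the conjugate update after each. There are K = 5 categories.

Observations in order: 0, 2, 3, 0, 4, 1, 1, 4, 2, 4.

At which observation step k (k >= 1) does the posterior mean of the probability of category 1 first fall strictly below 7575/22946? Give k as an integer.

k = 2

obs 1: x=0 → posterior Dirichlet(14/5, 10, 10, 10/3, 11/3)
obs 2: x=2 → posterior Dirichlet(14/5, 10, 11, 10/3, 11/3)
obs 3: x=3 → posterior Dirichlet(14/5, 10, 11, 13/3, 11/3)
obs 4: x=0 → posterior Dirichlet(19/5, 10, 11, 13/3, 11/3)
obs 5: x=4 → posterior Dirichlet(19/5, 10, 11, 13/3, 14/3)
obs 6: x=1 → posterior Dirichlet(19/5, 11, 11, 13/3, 14/3)
obs 7: x=1 → posterior Dirichlet(19/5, 12, 11, 13/3, 14/3)
obs 8: x=4 → posterior Dirichlet(19/5, 12, 11, 13/3, 17/3)
obs 9: x=2 → posterior Dirichlet(19/5, 12, 12, 13/3, 17/3)
obs 10: x=4 → posterior Dirichlet(19/5, 12, 12, 13/3, 20/3)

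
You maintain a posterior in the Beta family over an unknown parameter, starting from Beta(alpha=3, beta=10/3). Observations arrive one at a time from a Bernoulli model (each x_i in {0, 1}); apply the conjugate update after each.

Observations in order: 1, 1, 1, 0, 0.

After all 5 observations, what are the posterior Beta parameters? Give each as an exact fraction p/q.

obs 1: x=1 → posterior Beta(4, 10/3)
obs 2: x=1 → posterior Beta(5, 10/3)
obs 3: x=1 → posterior Beta(6, 10/3)
obs 4: x=0 → posterior Beta(6, 13/3)
obs 5: x=0 → posterior Beta(6, 16/3)

alpha=6, beta=16/3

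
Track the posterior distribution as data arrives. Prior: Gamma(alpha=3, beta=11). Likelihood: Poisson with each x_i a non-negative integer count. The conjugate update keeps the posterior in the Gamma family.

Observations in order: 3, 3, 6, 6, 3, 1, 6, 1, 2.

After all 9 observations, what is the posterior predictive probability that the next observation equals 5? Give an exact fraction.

obs 1: x=3 → posterior Gamma(6, 12)
obs 2: x=3 → posterior Gamma(9, 13)
obs 3: x=6 → posterior Gamma(15, 14)
obs 4: x=6 → posterior Gamma(21, 15)
obs 5: x=3 → posterior Gamma(24, 16)
obs 6: x=1 → posterior Gamma(25, 17)
obs 7: x=6 → posterior Gamma(31, 18)
obs 8: x=1 → posterior Gamma(32, 19)
obs 9: x=2 → posterior Gamma(34, 20)

4106332332359680000000000000000000000000000000000/175522663228862486625127968549968702993144556569961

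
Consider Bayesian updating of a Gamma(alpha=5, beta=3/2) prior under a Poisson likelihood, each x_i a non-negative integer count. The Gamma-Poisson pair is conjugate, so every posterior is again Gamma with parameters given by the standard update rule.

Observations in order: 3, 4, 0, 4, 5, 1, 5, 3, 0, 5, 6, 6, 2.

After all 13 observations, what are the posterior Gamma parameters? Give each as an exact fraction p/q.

alpha=49, beta=29/2

obs 1: x=3 → posterior Gamma(8, 5/2)
obs 2: x=4 → posterior Gamma(12, 7/2)
obs 3: x=0 → posterior Gamma(12, 9/2)
obs 4: x=4 → posterior Gamma(16, 11/2)
obs 5: x=5 → posterior Gamma(21, 13/2)
obs 6: x=1 → posterior Gamma(22, 15/2)
obs 7: x=5 → posterior Gamma(27, 17/2)
obs 8: x=3 → posterior Gamma(30, 19/2)
obs 9: x=0 → posterior Gamma(30, 21/2)
obs 10: x=5 → posterior Gamma(35, 23/2)
obs 11: x=6 → posterior Gamma(41, 25/2)
obs 12: x=6 → posterior Gamma(47, 27/2)
obs 13: x=2 → posterior Gamma(49, 29/2)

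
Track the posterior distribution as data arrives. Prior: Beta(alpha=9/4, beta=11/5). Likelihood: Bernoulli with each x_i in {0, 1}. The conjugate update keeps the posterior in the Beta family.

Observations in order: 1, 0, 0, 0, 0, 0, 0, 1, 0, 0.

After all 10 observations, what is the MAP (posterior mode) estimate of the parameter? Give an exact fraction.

65/249

obs 1: x=1 → posterior Beta(13/4, 11/5)
obs 2: x=0 → posterior Beta(13/4, 16/5)
obs 3: x=0 → posterior Beta(13/4, 21/5)
obs 4: x=0 → posterior Beta(13/4, 26/5)
obs 5: x=0 → posterior Beta(13/4, 31/5)
obs 6: x=0 → posterior Beta(13/4, 36/5)
obs 7: x=0 → posterior Beta(13/4, 41/5)
obs 8: x=1 → posterior Beta(17/4, 41/5)
obs 9: x=0 → posterior Beta(17/4, 46/5)
obs 10: x=0 → posterior Beta(17/4, 51/5)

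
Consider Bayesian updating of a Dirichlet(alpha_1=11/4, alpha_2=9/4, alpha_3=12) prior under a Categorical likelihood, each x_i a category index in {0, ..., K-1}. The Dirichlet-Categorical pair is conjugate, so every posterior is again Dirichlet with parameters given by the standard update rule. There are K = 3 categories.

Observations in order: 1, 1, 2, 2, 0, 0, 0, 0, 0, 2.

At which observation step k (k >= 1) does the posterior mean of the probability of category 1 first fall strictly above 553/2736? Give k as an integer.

obs 1: x=1 → posterior Dirichlet(11/4, 13/4, 12)
obs 2: x=1 → posterior Dirichlet(11/4, 17/4, 12)
obs 3: x=2 → posterior Dirichlet(11/4, 17/4, 13)
obs 4: x=2 → posterior Dirichlet(11/4, 17/4, 14)
obs 5: x=0 → posterior Dirichlet(15/4, 17/4, 14)
obs 6: x=0 → posterior Dirichlet(19/4, 17/4, 14)
obs 7: x=0 → posterior Dirichlet(23/4, 17/4, 14)
obs 8: x=0 → posterior Dirichlet(27/4, 17/4, 14)
obs 9: x=0 → posterior Dirichlet(31/4, 17/4, 14)
obs 10: x=2 → posterior Dirichlet(31/4, 17/4, 15)

k = 2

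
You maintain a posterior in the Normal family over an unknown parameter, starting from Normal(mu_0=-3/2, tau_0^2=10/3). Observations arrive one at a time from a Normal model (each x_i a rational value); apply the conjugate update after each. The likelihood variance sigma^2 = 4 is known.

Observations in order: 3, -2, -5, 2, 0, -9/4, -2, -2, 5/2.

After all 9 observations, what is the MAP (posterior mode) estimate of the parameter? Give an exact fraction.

-151/204

obs 1: x=3 → posterior Normal(6/11, 20/11)
obs 2: x=-2 → posterior Normal(-1/4, 5/4)
obs 3: x=-5 → posterior Normal(-29/21, 20/21)
obs 4: x=2 → posterior Normal(-19/26, 10/13)
obs 5: x=0 → posterior Normal(-19/31, 20/31)
obs 6: x=-9/4 → posterior Normal(-121/144, 5/9)
obs 7: x=-2 → posterior Normal(-161/164, 20/41)
obs 8: x=-2 → posterior Normal(-201/184, 10/23)
obs 9: x=5/2 → posterior Normal(-151/204, 20/51)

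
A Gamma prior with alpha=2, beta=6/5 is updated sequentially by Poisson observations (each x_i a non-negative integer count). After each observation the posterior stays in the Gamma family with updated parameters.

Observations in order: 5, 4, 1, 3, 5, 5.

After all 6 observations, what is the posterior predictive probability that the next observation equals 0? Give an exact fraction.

808281277464764060643139600456536293376/20873554875923477449109855954682643681001

obs 1: x=5 → posterior Gamma(7, 11/5)
obs 2: x=4 → posterior Gamma(11, 16/5)
obs 3: x=1 → posterior Gamma(12, 21/5)
obs 4: x=3 → posterior Gamma(15, 26/5)
obs 5: x=5 → posterior Gamma(20, 31/5)
obs 6: x=5 → posterior Gamma(25, 36/5)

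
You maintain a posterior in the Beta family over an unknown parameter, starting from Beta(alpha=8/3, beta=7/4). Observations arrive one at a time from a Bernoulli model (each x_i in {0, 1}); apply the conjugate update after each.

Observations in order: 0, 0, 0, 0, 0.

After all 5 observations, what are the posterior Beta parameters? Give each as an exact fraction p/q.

obs 1: x=0 → posterior Beta(8/3, 11/4)
obs 2: x=0 → posterior Beta(8/3, 15/4)
obs 3: x=0 → posterior Beta(8/3, 19/4)
obs 4: x=0 → posterior Beta(8/3, 23/4)
obs 5: x=0 → posterior Beta(8/3, 27/4)

alpha=8/3, beta=27/4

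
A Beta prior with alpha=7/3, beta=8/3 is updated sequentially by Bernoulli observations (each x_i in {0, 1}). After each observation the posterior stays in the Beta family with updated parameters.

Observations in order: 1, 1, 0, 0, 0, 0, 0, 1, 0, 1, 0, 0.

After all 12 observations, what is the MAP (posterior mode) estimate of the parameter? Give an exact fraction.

16/45

obs 1: x=1 → posterior Beta(10/3, 8/3)
obs 2: x=1 → posterior Beta(13/3, 8/3)
obs 3: x=0 → posterior Beta(13/3, 11/3)
obs 4: x=0 → posterior Beta(13/3, 14/3)
obs 5: x=0 → posterior Beta(13/3, 17/3)
obs 6: x=0 → posterior Beta(13/3, 20/3)
obs 7: x=0 → posterior Beta(13/3, 23/3)
obs 8: x=1 → posterior Beta(16/3, 23/3)
obs 9: x=0 → posterior Beta(16/3, 26/3)
obs 10: x=1 → posterior Beta(19/3, 26/3)
obs 11: x=0 → posterior Beta(19/3, 29/3)
obs 12: x=0 → posterior Beta(19/3, 32/3)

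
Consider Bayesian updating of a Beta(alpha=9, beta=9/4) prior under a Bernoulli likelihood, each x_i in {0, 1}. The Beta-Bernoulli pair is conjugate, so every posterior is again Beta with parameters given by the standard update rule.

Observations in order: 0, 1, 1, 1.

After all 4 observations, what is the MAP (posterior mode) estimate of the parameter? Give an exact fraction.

44/53

obs 1: x=0 → posterior Beta(9, 13/4)
obs 2: x=1 → posterior Beta(10, 13/4)
obs 3: x=1 → posterior Beta(11, 13/4)
obs 4: x=1 → posterior Beta(12, 13/4)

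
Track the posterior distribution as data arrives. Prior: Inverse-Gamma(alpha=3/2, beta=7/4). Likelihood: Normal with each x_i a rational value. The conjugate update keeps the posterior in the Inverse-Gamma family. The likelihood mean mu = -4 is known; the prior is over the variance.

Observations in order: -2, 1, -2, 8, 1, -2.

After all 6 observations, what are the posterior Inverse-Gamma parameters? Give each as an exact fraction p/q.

alpha=9/2, beta=419/4

obs 1: x=-2 → posterior Inverse-Gamma(2, 15/4)
obs 2: x=1 → posterior Inverse-Gamma(5/2, 65/4)
obs 3: x=-2 → posterior Inverse-Gamma(3, 73/4)
obs 4: x=8 → posterior Inverse-Gamma(7/2, 361/4)
obs 5: x=1 → posterior Inverse-Gamma(4, 411/4)
obs 6: x=-2 → posterior Inverse-Gamma(9/2, 419/4)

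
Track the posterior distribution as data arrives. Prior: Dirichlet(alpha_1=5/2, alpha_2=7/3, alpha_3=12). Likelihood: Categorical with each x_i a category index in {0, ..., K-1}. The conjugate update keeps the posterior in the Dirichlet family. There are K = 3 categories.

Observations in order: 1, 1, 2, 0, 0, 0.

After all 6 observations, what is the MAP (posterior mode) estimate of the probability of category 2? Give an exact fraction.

72/119

obs 1: x=1 → posterior Dirichlet(5/2, 10/3, 12)
obs 2: x=1 → posterior Dirichlet(5/2, 13/3, 12)
obs 3: x=2 → posterior Dirichlet(5/2, 13/3, 13)
obs 4: x=0 → posterior Dirichlet(7/2, 13/3, 13)
obs 5: x=0 → posterior Dirichlet(9/2, 13/3, 13)
obs 6: x=0 → posterior Dirichlet(11/2, 13/3, 13)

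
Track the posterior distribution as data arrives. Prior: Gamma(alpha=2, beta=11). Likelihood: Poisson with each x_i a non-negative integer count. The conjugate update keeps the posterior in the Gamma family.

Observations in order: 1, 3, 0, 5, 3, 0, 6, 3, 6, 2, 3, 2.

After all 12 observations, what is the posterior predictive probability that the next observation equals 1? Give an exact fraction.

10524515126174167358877236351104092889324551536161/32472329305647466277004399435966753135710630313984

obs 1: x=1 → posterior Gamma(3, 12)
obs 2: x=3 → posterior Gamma(6, 13)
obs 3: x=0 → posterior Gamma(6, 14)
obs 4: x=5 → posterior Gamma(11, 15)
obs 5: x=3 → posterior Gamma(14, 16)
obs 6: x=0 → posterior Gamma(14, 17)
obs 7: x=6 → posterior Gamma(20, 18)
obs 8: x=3 → posterior Gamma(23, 19)
obs 9: x=6 → posterior Gamma(29, 20)
obs 10: x=2 → posterior Gamma(31, 21)
obs 11: x=3 → posterior Gamma(34, 22)
obs 12: x=2 → posterior Gamma(36, 23)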